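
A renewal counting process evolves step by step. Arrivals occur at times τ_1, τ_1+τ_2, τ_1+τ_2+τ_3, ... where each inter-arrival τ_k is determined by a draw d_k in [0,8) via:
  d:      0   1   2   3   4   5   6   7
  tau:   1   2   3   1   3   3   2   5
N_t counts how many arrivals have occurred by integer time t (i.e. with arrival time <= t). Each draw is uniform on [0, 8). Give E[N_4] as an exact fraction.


353/256

Inter-arrival values over d=0..7: [1, 2, 3, 1, 3, 3, 2, 5]
Each d has probability 1/8, so the pmf of τ is: f(1) = 1/4, f(2) = 1/4, f(3) = 3/8, f(5) = 1/8
Renewal equation for m(n) = E[N_n]: condition on τ_1 = k (if k <= n, one arrival plus a fresh copy on the remaining n−k steps): m(n) = F(n) + Σ_{k<=n} f(k)·m(n−k), where F(n) = P(τ <= n) and m(0) = 0
m(1) = F(1) = 1/4
m(2) = F(2) + f(1)·m(1) = 1/2 + 1/4·1/4 = 9/16
m(3) = F(3) + f(1)·m(2) + f(2)·m(1) = 7/8 + 1/4·9/16 + 1/4·1/4 = 69/64
m(4) = F(4) + f(1)·m(3) + f(2)·m(2) + f(3)·m(1) = 7/8 + 1/4·69/64 + 1/4·9/16 + 3/8·1/4 = 353/256
E[N_4] = m(4) = 353/256


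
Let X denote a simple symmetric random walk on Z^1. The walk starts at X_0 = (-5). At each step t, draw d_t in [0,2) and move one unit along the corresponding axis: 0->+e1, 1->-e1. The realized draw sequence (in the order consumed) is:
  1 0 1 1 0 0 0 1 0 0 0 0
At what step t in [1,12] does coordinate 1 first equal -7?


4

t=0: X=(-5), d=1 → -e1, X_1=(-6)
t=1: X=(-6), d=0 → +e1, X_2=(-5)
t=2: X=(-5), d=1 → -e1, X_3=(-6)
t=3: X=(-6), d=1 → -e1, X_4=(-7)
t=4: X=(-7), d=0 → +e1, X_5=(-6)
t=5: X=(-6), d=0 → +e1, X_6=(-5)
t=6: X=(-5), d=0 → +e1, X_7=(-4)
t=7: X=(-4), d=1 → -e1, X_8=(-5)
t=8: X=(-5), d=0 → +e1, X_9=(-4)
t=9: X=(-4), d=0 → +e1, X_10=(-3)
t=10: X=(-3), d=0 → +e1, X_11=(-2)
t=11: X=(-2), d=0 → +e1, X_12=(-1)


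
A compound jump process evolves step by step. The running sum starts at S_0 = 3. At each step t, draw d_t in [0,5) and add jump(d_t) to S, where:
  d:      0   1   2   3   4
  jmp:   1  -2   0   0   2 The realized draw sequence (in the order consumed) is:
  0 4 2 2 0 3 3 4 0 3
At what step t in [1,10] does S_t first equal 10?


9

t=0: S=3, d=0, jump=1, S_1=4
t=1: S=4, d=4, jump=2, S_2=6
t=2: S=6, d=2, jump=0, S_3=6
t=3: S=6, d=2, jump=0, S_4=6
t=4: S=6, d=0, jump=1, S_5=7
t=5: S=7, d=3, jump=0, S_6=7
t=6: S=7, d=3, jump=0, S_7=7
t=7: S=7, d=4, jump=2, S_8=9
t=8: S=9, d=0, jump=1, S_9=10
t=9: S=10, d=3, jump=0, S_10=10


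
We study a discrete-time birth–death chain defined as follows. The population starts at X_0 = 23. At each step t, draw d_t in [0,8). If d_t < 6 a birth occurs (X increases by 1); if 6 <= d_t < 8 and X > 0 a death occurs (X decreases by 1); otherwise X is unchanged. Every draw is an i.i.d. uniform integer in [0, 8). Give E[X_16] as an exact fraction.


X can drop by at most 1 per step and X_0 = 23 > T = 16, so X_t >= 23 − t >= 7 > 0 for every t <= 16: the floor at 0 (the 'and X > 0' condition) never binds. Hence X_16 = X_0 + Σ_{t<16} Y_t with i.i.d. increments Y_t = y(d_t) ∈ {+1, −1, 0}.
Outcome values over d=0..7: [1, 1, 1, 1, 1, 1, -1, -1]
Σy = 4, Σy² = 8, M = 8
μ = 4/8 = 1/2,  σ² = 8/8 − (1/2)² = 3/4
E[X_16] = 23 + 16·(1/2) = 31

31


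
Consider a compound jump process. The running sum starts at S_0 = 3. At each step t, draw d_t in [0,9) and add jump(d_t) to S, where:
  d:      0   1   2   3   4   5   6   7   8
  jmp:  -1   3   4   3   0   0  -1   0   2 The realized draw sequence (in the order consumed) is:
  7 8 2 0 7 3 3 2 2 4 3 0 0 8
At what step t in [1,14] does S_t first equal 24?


12

t=0: S=3, d=7, jump=0, S_1=3
t=1: S=3, d=8, jump=2, S_2=5
t=2: S=5, d=2, jump=4, S_3=9
t=3: S=9, d=0, jump=-1, S_4=8
t=4: S=8, d=7, jump=0, S_5=8
t=5: S=8, d=3, jump=3, S_6=11
t=6: S=11, d=3, jump=3, S_7=14
t=7: S=14, d=2, jump=4, S_8=18
t=8: S=18, d=2, jump=4, S_9=22
t=9: S=22, d=4, jump=0, S_10=22
t=10: S=22, d=3, jump=3, S_11=25
t=11: S=25, d=0, jump=-1, S_12=24
t=12: S=24, d=0, jump=-1, S_13=23
t=13: S=23, d=8, jump=2, S_14=25


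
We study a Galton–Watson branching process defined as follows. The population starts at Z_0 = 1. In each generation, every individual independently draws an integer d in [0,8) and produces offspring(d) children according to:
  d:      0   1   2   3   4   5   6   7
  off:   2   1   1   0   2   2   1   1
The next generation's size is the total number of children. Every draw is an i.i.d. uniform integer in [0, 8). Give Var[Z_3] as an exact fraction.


Outcome values over d=0..7: [2, 1, 1, 0, 2, 2, 1, 1]
Σy = 10, Σy² = 16, M = 8
μ = 10/8 = 5/4,  σ² = 16/8 − (5/4)² = 7/16
V_0 = 0, E_0 = 1
V_1 = 7/16·E_0 + (5/4)²·V_0 = 7/16;  E_1 = 5/4
V_2 = 7/16·E_1 + (5/4)²·V_1 = 315/256;  E_2 = 25/16
V_3 = 7/16·E_2 + (5/4)²·V_2 = 10675/4096;  E_3 = 125/64

10675/4096


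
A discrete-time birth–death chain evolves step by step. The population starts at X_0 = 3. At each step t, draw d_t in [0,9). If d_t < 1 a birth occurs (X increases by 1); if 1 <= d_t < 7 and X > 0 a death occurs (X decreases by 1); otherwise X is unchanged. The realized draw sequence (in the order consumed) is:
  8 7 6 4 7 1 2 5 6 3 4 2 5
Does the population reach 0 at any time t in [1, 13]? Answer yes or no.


yes

t=0: X=3, d=8 → hold, X_1=3
t=1: X=3, d=7 → hold, X_2=3
t=2: X=3, d=6 → death, X_3=2
t=3: X=2, d=4 → death, X_4=1
t=4: X=1, d=7 → hold, X_5=1
t=5: X=1, d=1 → death, X_6=0
t=6: X=0, d=2 → hold, X_7=0
t=7: X=0, d=5 → hold, X_8=0
t=8: X=0, d=6 → hold, X_9=0
t=9: X=0, d=3 → hold, X_10=0
t=10: X=0, d=4 → hold, X_11=0
t=11: X=0, d=2 → hold, X_12=0
t=12: X=0, d=5 → hold, X_13=0


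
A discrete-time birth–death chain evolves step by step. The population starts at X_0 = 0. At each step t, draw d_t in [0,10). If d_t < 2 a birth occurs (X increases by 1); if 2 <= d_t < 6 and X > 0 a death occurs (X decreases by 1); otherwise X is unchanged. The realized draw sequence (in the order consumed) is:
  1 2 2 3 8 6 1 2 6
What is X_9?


t=0: X=0, d=1 → birth, X_1=1
t=1: X=1, d=2 → death, X_2=0
t=2: X=0, d=2 → hold, X_3=0
t=3: X=0, d=3 → hold, X_4=0
t=4: X=0, d=8 → hold, X_5=0
t=5: X=0, d=6 → hold, X_6=0
t=6: X=0, d=1 → birth, X_7=1
t=7: X=1, d=2 → death, X_8=0
t=8: X=0, d=6 → hold, X_9=0

0


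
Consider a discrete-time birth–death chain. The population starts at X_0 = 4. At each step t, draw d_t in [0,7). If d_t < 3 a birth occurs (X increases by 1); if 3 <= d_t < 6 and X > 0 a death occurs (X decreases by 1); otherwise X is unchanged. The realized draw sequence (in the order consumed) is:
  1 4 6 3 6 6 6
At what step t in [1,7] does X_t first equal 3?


4

t=0: X=4, d=1 → birth, X_1=5
t=1: X=5, d=4 → death, X_2=4
t=2: X=4, d=6 → hold, X_3=4
t=3: X=4, d=3 → death, X_4=3
t=4: X=3, d=6 → hold, X_5=3
t=5: X=3, d=6 → hold, X_6=3
t=6: X=3, d=6 → hold, X_7=3


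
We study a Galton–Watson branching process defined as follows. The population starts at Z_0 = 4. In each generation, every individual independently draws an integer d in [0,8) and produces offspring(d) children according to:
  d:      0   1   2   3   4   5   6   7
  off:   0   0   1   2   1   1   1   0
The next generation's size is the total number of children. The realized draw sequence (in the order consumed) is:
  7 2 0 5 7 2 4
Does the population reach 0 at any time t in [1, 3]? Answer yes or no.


no

gen 0: Z_0=4, draws=[7, 2, 0, 5], offspring=[0, 1, 0, 1], Z_1=2
gen 1: Z_1=2, draws=[7, 2], offspring=[0, 1], Z_2=1
gen 2: Z_2=1, draws=[4], offspring=[1], Z_3=1


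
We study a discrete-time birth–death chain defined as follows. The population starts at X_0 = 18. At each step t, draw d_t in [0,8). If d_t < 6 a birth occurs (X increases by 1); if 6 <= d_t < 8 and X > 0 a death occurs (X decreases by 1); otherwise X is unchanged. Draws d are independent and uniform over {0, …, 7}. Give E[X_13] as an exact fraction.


49/2

X can drop by at most 1 per step and X_0 = 18 > T = 13, so X_t >= 18 − t >= 5 > 0 for every t <= 13: the floor at 0 (the 'and X > 0' condition) never binds. Hence X_13 = X_0 + Σ_{t<13} Y_t with i.i.d. increments Y_t = y(d_t) ∈ {+1, −1, 0}.
Outcome values over d=0..7: [1, 1, 1, 1, 1, 1, -1, -1]
Σy = 4, Σy² = 8, M = 8
μ = 4/8 = 1/2,  σ² = 8/8 − (1/2)² = 3/4
E[X_13] = 18 + 13·(1/2) = 49/2


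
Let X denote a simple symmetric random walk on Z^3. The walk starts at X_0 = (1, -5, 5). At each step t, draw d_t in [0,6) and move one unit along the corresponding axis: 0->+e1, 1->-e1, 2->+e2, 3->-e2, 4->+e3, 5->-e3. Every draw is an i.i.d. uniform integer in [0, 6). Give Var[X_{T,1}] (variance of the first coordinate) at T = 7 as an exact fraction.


Outcome values over d=0..5: [1, -1, 0, 0, 0, 0]
Σy = 0, Σy² = 2, M = 6
μ = 0/6 = 0,  σ² = 2/6 − (0)² = 1/3
Independent increments: Var[X_7] = 7·σ² = 7·(1/3) = 7/3

7/3


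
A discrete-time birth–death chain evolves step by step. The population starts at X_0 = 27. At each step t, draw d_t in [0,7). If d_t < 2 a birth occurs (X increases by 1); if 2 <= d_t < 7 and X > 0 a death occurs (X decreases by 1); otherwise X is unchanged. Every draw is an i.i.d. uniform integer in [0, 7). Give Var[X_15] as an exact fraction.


600/49

X can drop by at most 1 per step and X_0 = 27 > T = 15, so X_t >= 27 − t >= 12 > 0 for every t <= 15: the floor at 0 (the 'and X > 0' condition) never binds. Hence X_15 = X_0 + Σ_{t<15} Y_t with i.i.d. increments Y_t = y(d_t) ∈ {+1, −1, 0}.
Outcome values over d=0..6: [1, 1, -1, -1, -1, -1, -1]
Σy = -3, Σy² = 7, M = 7
μ = -3/7 = -3/7,  σ² = 7/7 − (-3/7)² = 40/49
Independent increments: Var[X_15] = 15·σ² = 15·(40/49) = 600/49


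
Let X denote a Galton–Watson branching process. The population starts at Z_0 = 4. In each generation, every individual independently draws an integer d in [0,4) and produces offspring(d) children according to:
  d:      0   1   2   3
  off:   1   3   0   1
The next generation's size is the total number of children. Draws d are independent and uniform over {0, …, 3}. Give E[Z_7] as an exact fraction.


78125/4096

Outcome values over d=0..3: [1, 3, 0, 1]
Σy = 5, Σy² = 11, M = 4
μ = 5/4 = 5/4,  σ² = 11/4 − (5/4)² = 19/16
E[Z_0] = 4
E[Z_1] = 5/4·E[Z_0] = 5
E[Z_2] = 5/4·E[Z_1] = 25/4
E[Z_3] = 5/4·E[Z_2] = 125/16
E[Z_4] = 5/4·E[Z_3] = 625/64
E[Z_5] = 5/4·E[Z_4] = 3125/256
E[Z_6] = 5/4·E[Z_5] = 15625/1024
E[Z_7] = 5/4·E[Z_6] = 78125/4096


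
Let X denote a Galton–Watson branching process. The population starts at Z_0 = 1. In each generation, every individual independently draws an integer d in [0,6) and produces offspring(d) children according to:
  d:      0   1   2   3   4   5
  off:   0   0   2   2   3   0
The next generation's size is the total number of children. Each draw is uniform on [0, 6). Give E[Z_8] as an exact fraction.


Outcome values over d=0..5: [0, 0, 2, 2, 3, 0]
Σy = 7, Σy² = 17, M = 6
μ = 7/6 = 7/6,  σ² = 17/6 − (7/6)² = 53/36
E[Z_0] = 1
E[Z_1] = 7/6·E[Z_0] = 7/6
E[Z_2] = 7/6·E[Z_1] = 49/36
E[Z_3] = 7/6·E[Z_2] = 343/216
E[Z_4] = 7/6·E[Z_3] = 2401/1296
E[Z_5] = 7/6·E[Z_4] = 16807/7776
E[Z_6] = 7/6·E[Z_5] = 117649/46656
E[Z_7] = 7/6·E[Z_6] = 823543/279936
E[Z_8] = 7/6·E[Z_7] = 5764801/1679616

5764801/1679616


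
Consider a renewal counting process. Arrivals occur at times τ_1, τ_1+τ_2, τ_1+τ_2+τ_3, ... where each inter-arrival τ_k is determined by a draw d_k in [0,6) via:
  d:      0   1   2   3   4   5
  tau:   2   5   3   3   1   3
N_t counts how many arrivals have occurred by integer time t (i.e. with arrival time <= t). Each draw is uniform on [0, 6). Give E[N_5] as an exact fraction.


11839/7776

Inter-arrival values over d=0..5: [2, 5, 3, 3, 1, 3]
Each d has probability 1/6, so the pmf of τ is: f(1) = 1/6, f(2) = 1/6, f(3) = 1/2, f(5) = 1/6
Renewal equation for m(n) = E[N_n]: condition on τ_1 = k (if k <= n, one arrival plus a fresh copy on the remaining n−k steps): m(n) = F(n) + Σ_{k<=n} f(k)·m(n−k), where F(n) = P(τ <= n) and m(0) = 0
m(1) = F(1) = 1/6
m(2) = F(2) + f(1)·m(1) = 1/3 + 1/6·1/6 = 13/36
m(3) = F(3) + f(1)·m(2) + f(2)·m(1) = 5/6 + 1/6·13/36 + 1/6·1/6 = 199/216
m(4) = F(4) + f(1)·m(3) + f(2)·m(2) + f(3)·m(1) = 5/6 + 1/6·199/216 + 1/6·13/36 + 1/2·1/6 = 1465/1296
m(5) = F(5) + f(1)·m(4) + f(2)·m(3) + f(3)·m(2) = 1 + 1/6·1465/1296 + 1/6·199/216 + 1/2·13/36 = 11839/7776
E[N_5] = m(5) = 11839/7776


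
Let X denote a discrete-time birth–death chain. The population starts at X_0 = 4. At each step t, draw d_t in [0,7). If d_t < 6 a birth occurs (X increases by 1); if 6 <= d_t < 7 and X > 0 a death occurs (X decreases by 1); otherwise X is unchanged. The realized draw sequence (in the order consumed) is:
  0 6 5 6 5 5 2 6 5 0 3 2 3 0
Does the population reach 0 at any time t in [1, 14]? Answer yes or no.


t=0: X=4, d=0 → birth, X_1=5
t=1: X=5, d=6 → death, X_2=4
t=2: X=4, d=5 → birth, X_3=5
t=3: X=5, d=6 → death, X_4=4
t=4: X=4, d=5 → birth, X_5=5
t=5: X=5, d=5 → birth, X_6=6
t=6: X=6, d=2 → birth, X_7=7
t=7: X=7, d=6 → death, X_8=6
t=8: X=6, d=5 → birth, X_9=7
t=9: X=7, d=0 → birth, X_10=8
t=10: X=8, d=3 → birth, X_11=9
t=11: X=9, d=2 → birth, X_12=10
t=12: X=10, d=3 → birth, X_13=11
t=13: X=11, d=0 → birth, X_14=12

no


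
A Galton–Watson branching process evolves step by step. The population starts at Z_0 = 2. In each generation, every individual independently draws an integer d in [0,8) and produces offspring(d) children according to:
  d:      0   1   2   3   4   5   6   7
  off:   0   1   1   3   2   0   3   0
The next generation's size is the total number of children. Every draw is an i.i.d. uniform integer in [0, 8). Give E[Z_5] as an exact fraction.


3125/512

Outcome values over d=0..7: [0, 1, 1, 3, 2, 0, 3, 0]
Σy = 10, Σy² = 24, M = 8
μ = 10/8 = 5/4,  σ² = 24/8 − (5/4)² = 23/16
E[Z_0] = 2
E[Z_1] = 5/4·E[Z_0] = 5/2
E[Z_2] = 5/4·E[Z_1] = 25/8
E[Z_3] = 5/4·E[Z_2] = 125/32
E[Z_4] = 5/4·E[Z_3] = 625/128
E[Z_5] = 5/4·E[Z_4] = 3125/512


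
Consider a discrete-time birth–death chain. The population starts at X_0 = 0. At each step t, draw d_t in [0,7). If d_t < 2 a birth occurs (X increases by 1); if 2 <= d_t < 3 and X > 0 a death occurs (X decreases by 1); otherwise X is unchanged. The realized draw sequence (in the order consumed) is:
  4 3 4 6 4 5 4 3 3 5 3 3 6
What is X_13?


t=0: X=0, d=4 → hold, X_1=0
t=1: X=0, d=3 → hold, X_2=0
t=2: X=0, d=4 → hold, X_3=0
t=3: X=0, d=6 → hold, X_4=0
t=4: X=0, d=4 → hold, X_5=0
t=5: X=0, d=5 → hold, X_6=0
t=6: X=0, d=4 → hold, X_7=0
t=7: X=0, d=3 → hold, X_8=0
t=8: X=0, d=3 → hold, X_9=0
t=9: X=0, d=5 → hold, X_10=0
t=10: X=0, d=3 → hold, X_11=0
t=11: X=0, d=3 → hold, X_12=0
t=12: X=0, d=6 → hold, X_13=0

0


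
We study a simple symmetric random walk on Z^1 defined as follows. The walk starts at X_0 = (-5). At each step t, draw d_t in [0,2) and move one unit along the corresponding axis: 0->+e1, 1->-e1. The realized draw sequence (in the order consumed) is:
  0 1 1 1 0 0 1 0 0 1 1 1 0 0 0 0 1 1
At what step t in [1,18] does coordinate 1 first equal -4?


1

t=0: X=(-5), d=0 → +e1, X_1=(-4)
t=1: X=(-4), d=1 → -e1, X_2=(-5)
t=2: X=(-5), d=1 → -e1, X_3=(-6)
t=3: X=(-6), d=1 → -e1, X_4=(-7)
t=4: X=(-7), d=0 → +e1, X_5=(-6)
t=5: X=(-6), d=0 → +e1, X_6=(-5)
t=6: X=(-5), d=1 → -e1, X_7=(-6)
t=7: X=(-6), d=0 → +e1, X_8=(-5)
t=8: X=(-5), d=0 → +e1, X_9=(-4)
t=9: X=(-4), d=1 → -e1, X_10=(-5)
t=10: X=(-5), d=1 → -e1, X_11=(-6)
t=11: X=(-6), d=1 → -e1, X_12=(-7)
t=12: X=(-7), d=0 → +e1, X_13=(-6)
t=13: X=(-6), d=0 → +e1, X_14=(-5)
t=14: X=(-5), d=0 → +e1, X_15=(-4)
t=15: X=(-4), d=0 → +e1, X_16=(-3)
t=16: X=(-3), d=1 → -e1, X_17=(-4)
t=17: X=(-4), d=1 → -e1, X_18=(-5)


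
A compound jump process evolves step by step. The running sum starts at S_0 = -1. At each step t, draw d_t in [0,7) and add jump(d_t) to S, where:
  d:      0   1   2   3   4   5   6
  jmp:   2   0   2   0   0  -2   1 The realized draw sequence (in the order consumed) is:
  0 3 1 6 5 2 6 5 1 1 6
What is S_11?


t=0: S=-1, d=0, jump=2, S_1=1
t=1: S=1, d=3, jump=0, S_2=1
t=2: S=1, d=1, jump=0, S_3=1
t=3: S=1, d=6, jump=1, S_4=2
t=4: S=2, d=5, jump=-2, S_5=0
t=5: S=0, d=2, jump=2, S_6=2
t=6: S=2, d=6, jump=1, S_7=3
t=7: S=3, d=5, jump=-2, S_8=1
t=8: S=1, d=1, jump=0, S_9=1
t=9: S=1, d=1, jump=0, S_10=1
t=10: S=1, d=6, jump=1, S_11=2

2


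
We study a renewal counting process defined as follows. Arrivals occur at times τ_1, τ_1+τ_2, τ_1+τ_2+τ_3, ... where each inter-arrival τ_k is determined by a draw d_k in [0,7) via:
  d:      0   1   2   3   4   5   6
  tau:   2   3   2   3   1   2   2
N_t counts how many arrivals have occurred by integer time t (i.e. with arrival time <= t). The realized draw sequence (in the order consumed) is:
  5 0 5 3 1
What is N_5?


2

draw d_1=5: τ_1=2, arrival time A_1=2
draw d_2=0: τ_2=2, arrival time A_2=4
draw d_3=5: τ_3=2, arrival time A_3=6
draw d_4=3: τ_4=3, arrival time A_4=9
draw d_5=1: τ_5=3, arrival time A_5=12
N_t over t=0..5: 0:0 1:0 2:1 3:1 4:2 5:2


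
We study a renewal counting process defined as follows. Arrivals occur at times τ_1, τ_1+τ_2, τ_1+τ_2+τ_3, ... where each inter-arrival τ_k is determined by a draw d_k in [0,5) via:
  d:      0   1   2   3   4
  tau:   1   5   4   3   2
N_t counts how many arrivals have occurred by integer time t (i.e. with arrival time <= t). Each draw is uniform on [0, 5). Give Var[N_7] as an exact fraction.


Inter-arrival values over d=0..4: [1, 5, 4, 3, 2]
Each d has probability 1/5, so the pmf of τ is: f(1) = 1/5, f(2) = 1/5, f(3) = 1/5, f(4) = 1/5, f(5) = 1/5
Let p_n(j) = P(N_n = j), with p_0 = [1]. Condition on τ_1: p_n(0) = P(τ > n), and for j >= 1, p_n(j) = Σ_{k<=n} f(k)·p_{n−k}(j−1)
p_1 = [4/5, 1/5]  (j = 0..1)
p_2 = [3/5, 9/25, 1/25]  (j = 0..2)
p_3 = [2/5, 12/25, 14/125, 1/125]  (j = 0..3)
p_4 = [1/5, 14/25, 26/125, 19/625, 1/625]  (j = 0..4)
p_5 = [0, 3/5, 8/25, 9/125, 24/3125, 1/3125]  (j = 0..5)
p_6 = [0, 2/5, 11/25, 17/125, 69/3125, 29/15625, 1/15625]  (j = 0..6)
p_7 = [0, 6/25, 12/25, 28/125, 154/3125, 98/15625, 34/78125, 1/78125]  (j = 0..7)
E[N_7] = Σ j·p_7(j) = 164311/78125;  E[N_7²] = Σ j²·p_7(j) = 401373/78125
Var[N_7] = 401373/78125 − (164311/78125)² = 4359160904/6103515625

4359160904/6103515625


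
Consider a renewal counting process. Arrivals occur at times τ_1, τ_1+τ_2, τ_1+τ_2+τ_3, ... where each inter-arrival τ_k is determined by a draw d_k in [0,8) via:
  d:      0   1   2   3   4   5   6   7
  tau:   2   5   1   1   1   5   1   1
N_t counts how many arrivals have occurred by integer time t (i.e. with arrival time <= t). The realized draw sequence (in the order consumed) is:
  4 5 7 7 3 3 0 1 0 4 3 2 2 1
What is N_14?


7

draw d_1=4: τ_1=1, arrival time A_1=1
draw d_2=5: τ_2=5, arrival time A_2=6
draw d_3=7: τ_3=1, arrival time A_3=7
draw d_4=7: τ_4=1, arrival time A_4=8
draw d_5=3: τ_5=1, arrival time A_5=9
draw d_6=3: τ_6=1, arrival time A_6=10
draw d_7=0: τ_7=2, arrival time A_7=12
draw d_8=1: τ_8=5, arrival time A_8=17
draw d_9=0: τ_9=2, arrival time A_9=19
draw d_10=4: τ_10=1, arrival time A_10=20
draw d_11=3: τ_11=1, arrival time A_11=21
draw d_12=2: τ_12=1, arrival time A_12=22
draw d_13=2: τ_13=1, arrival time A_13=23
draw d_14=1: τ_14=5, arrival time A_14=28
N_t over t=0..14: 0:0 1:1 2:1 3:1 4:1 5:1 6:2 7:3 8:4 9:5 10:6 11:6 12:7 13:7 14:7


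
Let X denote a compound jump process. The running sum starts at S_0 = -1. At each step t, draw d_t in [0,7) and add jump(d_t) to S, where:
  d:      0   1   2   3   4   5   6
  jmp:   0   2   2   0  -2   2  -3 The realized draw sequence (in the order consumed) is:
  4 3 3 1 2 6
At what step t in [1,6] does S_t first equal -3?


1

t=0: S=-1, d=4, jump=-2, S_1=-3
t=1: S=-3, d=3, jump=0, S_2=-3
t=2: S=-3, d=3, jump=0, S_3=-3
t=3: S=-3, d=1, jump=2, S_4=-1
t=4: S=-1, d=2, jump=2, S_5=1
t=5: S=1, d=6, jump=-3, S_6=-2


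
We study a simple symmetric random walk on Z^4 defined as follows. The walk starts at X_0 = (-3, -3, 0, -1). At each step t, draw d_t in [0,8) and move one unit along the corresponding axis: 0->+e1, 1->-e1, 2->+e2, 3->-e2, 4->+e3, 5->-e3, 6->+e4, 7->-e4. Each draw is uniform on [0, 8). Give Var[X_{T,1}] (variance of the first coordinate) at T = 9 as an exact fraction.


Outcome values over d=0..7: [1, -1, 0, 0, 0, 0, 0, 0]
Σy = 0, Σy² = 2, M = 8
μ = 0/8 = 0,  σ² = 2/8 − (0)² = 1/4
Independent increments: Var[X_9] = 9·σ² = 9·(1/4) = 9/4

9/4


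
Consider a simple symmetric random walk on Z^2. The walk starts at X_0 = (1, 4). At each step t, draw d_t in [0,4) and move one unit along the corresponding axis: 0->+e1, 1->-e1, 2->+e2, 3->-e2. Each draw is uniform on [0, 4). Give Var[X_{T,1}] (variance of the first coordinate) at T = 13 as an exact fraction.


Outcome values over d=0..3: [1, -1, 0, 0]
Σy = 0, Σy² = 2, M = 4
μ = 0/4 = 0,  σ² = 2/4 − (0)² = 1/2
Independent increments: Var[X_13] = 13·σ² = 13·(1/2) = 13/2

13/2


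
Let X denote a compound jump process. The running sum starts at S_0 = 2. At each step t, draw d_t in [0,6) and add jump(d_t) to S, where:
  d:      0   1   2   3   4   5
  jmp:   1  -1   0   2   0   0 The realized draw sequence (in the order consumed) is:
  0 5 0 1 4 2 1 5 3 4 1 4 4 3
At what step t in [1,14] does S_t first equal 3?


1

t=0: S=2, d=0, jump=1, S_1=3
t=1: S=3, d=5, jump=0, S_2=3
t=2: S=3, d=0, jump=1, S_3=4
t=3: S=4, d=1, jump=-1, S_4=3
t=4: S=3, d=4, jump=0, S_5=3
t=5: S=3, d=2, jump=0, S_6=3
t=6: S=3, d=1, jump=-1, S_7=2
t=7: S=2, d=5, jump=0, S_8=2
t=8: S=2, d=3, jump=2, S_9=4
t=9: S=4, d=4, jump=0, S_10=4
t=10: S=4, d=1, jump=-1, S_11=3
t=11: S=3, d=4, jump=0, S_12=3
t=12: S=3, d=4, jump=0, S_13=3
t=13: S=3, d=3, jump=2, S_14=5


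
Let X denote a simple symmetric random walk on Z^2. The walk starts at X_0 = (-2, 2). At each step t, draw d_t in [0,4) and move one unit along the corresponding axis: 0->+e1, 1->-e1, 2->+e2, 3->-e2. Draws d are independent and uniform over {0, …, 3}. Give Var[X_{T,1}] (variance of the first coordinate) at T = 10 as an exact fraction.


Outcome values over d=0..3: [1, -1, 0, 0]
Σy = 0, Σy² = 2, M = 4
μ = 0/4 = 0,  σ² = 2/4 − (0)² = 1/2
Independent increments: Var[X_10] = 10·σ² = 10·(1/2) = 5

5


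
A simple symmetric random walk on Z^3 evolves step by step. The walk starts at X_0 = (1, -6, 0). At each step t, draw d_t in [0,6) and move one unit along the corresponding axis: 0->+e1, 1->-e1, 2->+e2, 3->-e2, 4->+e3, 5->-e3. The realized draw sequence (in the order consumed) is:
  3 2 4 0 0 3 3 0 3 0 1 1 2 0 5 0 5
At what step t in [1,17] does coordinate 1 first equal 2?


t=0: X=(1, -6, 0), d=3 → -e2, X_1=(1, -7, 0)
t=1: X=(1, -7, 0), d=2 → +e2, X_2=(1, -6, 0)
t=2: X=(1, -6, 0), d=4 → +e3, X_3=(1, -6, 1)
t=3: X=(1, -6, 1), d=0 → +e1, X_4=(2, -6, 1)
t=4: X=(2, -6, 1), d=0 → +e1, X_5=(3, -6, 1)
t=5: X=(3, -6, 1), d=3 → -e2, X_6=(3, -7, 1)
t=6: X=(3, -7, 1), d=3 → -e2, X_7=(3, -8, 1)
t=7: X=(3, -8, 1), d=0 → +e1, X_8=(4, -8, 1)
t=8: X=(4, -8, 1), d=3 → -e2, X_9=(4, -9, 1)
t=9: X=(4, -9, 1), d=0 → +e1, X_10=(5, -9, 1)
t=10: X=(5, -9, 1), d=1 → -e1, X_11=(4, -9, 1)
t=11: X=(4, -9, 1), d=1 → -e1, X_12=(3, -9, 1)
t=12: X=(3, -9, 1), d=2 → +e2, X_13=(3, -8, 1)
t=13: X=(3, -8, 1), d=0 → +e1, X_14=(4, -8, 1)
t=14: X=(4, -8, 1), d=5 → -e3, X_15=(4, -8, 0)
t=15: X=(4, -8, 0), d=0 → +e1, X_16=(5, -8, 0)
t=16: X=(5, -8, 0), d=5 → -e3, X_17=(5, -8, -1)

4


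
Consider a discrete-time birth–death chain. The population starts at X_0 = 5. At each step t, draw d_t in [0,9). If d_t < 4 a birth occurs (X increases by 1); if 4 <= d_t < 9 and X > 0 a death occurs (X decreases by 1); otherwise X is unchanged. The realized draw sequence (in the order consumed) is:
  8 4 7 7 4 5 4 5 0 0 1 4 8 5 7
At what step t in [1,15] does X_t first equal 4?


1

t=0: X=5, d=8 → death, X_1=4
t=1: X=4, d=4 → death, X_2=3
t=2: X=3, d=7 → death, X_3=2
t=3: X=2, d=7 → death, X_4=1
t=4: X=1, d=4 → death, X_5=0
t=5: X=0, d=5 → hold, X_6=0
t=6: X=0, d=4 → hold, X_7=0
t=7: X=0, d=5 → hold, X_8=0
t=8: X=0, d=0 → birth, X_9=1
t=9: X=1, d=0 → birth, X_10=2
t=10: X=2, d=1 → birth, X_11=3
t=11: X=3, d=4 → death, X_12=2
t=12: X=2, d=8 → death, X_13=1
t=13: X=1, d=5 → death, X_14=0
t=14: X=0, d=7 → hold, X_15=0


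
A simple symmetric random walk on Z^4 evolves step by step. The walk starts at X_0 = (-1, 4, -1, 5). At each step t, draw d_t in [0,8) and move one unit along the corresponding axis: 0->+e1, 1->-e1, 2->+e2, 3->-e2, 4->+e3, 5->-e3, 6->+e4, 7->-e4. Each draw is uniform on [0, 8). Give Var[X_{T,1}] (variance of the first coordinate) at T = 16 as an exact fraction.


4

Outcome values over d=0..7: [1, -1, 0, 0, 0, 0, 0, 0]
Σy = 0, Σy² = 2, M = 8
μ = 0/8 = 0,  σ² = 2/8 − (0)² = 1/4
Independent increments: Var[X_16] = 16·σ² = 16·(1/4) = 4


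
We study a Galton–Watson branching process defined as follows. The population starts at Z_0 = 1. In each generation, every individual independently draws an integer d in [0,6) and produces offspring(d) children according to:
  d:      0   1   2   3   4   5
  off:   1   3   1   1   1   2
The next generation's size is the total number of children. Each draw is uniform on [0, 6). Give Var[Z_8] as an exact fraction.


Outcome values over d=0..5: [1, 3, 1, 1, 1, 2]
Σy = 9, Σy² = 17, M = 6
μ = 9/6 = 3/2,  σ² = 17/6 − (3/2)² = 7/12
V_0 = 0, E_0 = 1
V_1 = 7/12·E_0 + (3/2)²·V_0 = 7/12;  E_1 = 3/2
V_2 = 7/12·E_1 + (3/2)²·V_1 = 35/16;  E_2 = 9/4
V_3 = 7/12·E_2 + (3/2)²·V_2 = 399/64;  E_3 = 27/8
V_4 = 7/12·E_3 + (3/2)²·V_3 = 4095/256;  E_4 = 81/16
V_5 = 7/12·E_4 + (3/2)²·V_4 = 39879/1024;  E_5 = 243/32
V_6 = 7/12·E_5 + (3/2)²·V_5 = 377055/4096;  E_6 = 729/64
V_7 = 7/12·E_6 + (3/2)²·V_6 = 3502359/16384;  E_7 = 2187/128
V_8 = 7/12·E_7 + (3/2)²·V_7 = 32174415/65536;  E_8 = 6561/256

32174415/65536


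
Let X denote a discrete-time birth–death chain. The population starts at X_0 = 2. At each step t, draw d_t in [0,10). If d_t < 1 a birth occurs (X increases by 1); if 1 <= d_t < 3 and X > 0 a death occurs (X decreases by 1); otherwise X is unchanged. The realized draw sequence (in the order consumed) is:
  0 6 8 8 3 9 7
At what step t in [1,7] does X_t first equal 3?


t=0: X=2, d=0 → birth, X_1=3
t=1: X=3, d=6 → hold, X_2=3
t=2: X=3, d=8 → hold, X_3=3
t=3: X=3, d=8 → hold, X_4=3
t=4: X=3, d=3 → hold, X_5=3
t=5: X=3, d=9 → hold, X_6=3
t=6: X=3, d=7 → hold, X_7=3

1


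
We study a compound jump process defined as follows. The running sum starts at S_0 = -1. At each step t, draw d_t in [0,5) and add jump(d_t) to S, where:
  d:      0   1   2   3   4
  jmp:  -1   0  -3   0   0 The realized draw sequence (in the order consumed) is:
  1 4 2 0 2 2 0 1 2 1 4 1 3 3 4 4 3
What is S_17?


-15

t=0: S=-1, d=1, jump=0, S_1=-1
t=1: S=-1, d=4, jump=0, S_2=-1
t=2: S=-1, d=2, jump=-3, S_3=-4
t=3: S=-4, d=0, jump=-1, S_4=-5
t=4: S=-5, d=2, jump=-3, S_5=-8
t=5: S=-8, d=2, jump=-3, S_6=-11
t=6: S=-11, d=0, jump=-1, S_7=-12
t=7: S=-12, d=1, jump=0, S_8=-12
t=8: S=-12, d=2, jump=-3, S_9=-15
t=9: S=-15, d=1, jump=0, S_10=-15
t=10: S=-15, d=4, jump=0, S_11=-15
t=11: S=-15, d=1, jump=0, S_12=-15
t=12: S=-15, d=3, jump=0, S_13=-15
t=13: S=-15, d=3, jump=0, S_14=-15
t=14: S=-15, d=4, jump=0, S_15=-15
t=15: S=-15, d=4, jump=0, S_16=-15
t=16: S=-15, d=3, jump=0, S_17=-15


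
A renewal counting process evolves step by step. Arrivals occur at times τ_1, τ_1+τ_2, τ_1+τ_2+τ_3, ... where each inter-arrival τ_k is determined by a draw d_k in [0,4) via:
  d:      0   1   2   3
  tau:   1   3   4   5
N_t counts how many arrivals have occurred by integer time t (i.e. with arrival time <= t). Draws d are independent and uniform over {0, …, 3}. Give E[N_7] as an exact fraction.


Inter-arrival values over d=0..3: [1, 3, 4, 5]
Each d has probability 1/4, so the pmf of τ is: f(1) = 1/4, f(3) = 1/4, f(4) = 1/4, f(5) = 1/4
Renewal equation for m(n) = E[N_n]: condition on τ_1 = k (if k <= n, one arrival plus a fresh copy on the remaining n−k steps): m(n) = F(n) + Σ_{k<=n} f(k)·m(n−k), where F(n) = P(τ <= n) and m(0) = 0
m(1) = F(1) = 1/4
m(2) = F(2) + f(1)·m(1) = 1/4 + 1/4·1/4 = 5/16
m(3) = F(3) + f(1)·m(2) = 1/2 + 1/4·5/16 = 37/64
m(4) = F(4) + f(1)·m(3) + f(3)·m(1) = 3/4 + 1/4·37/64 + 1/4·1/4 = 245/256
m(5) = F(5) + f(1)·m(4) + f(3)·m(2) + f(4)·m(1) = 1 + 1/4·245/256 + 1/4·5/16 + 1/4·1/4 = 1413/1024
m(6) = F(6) + f(1)·m(5) + f(3)·m(3) + f(4)·m(2) + f(5)·m(1) = 1 + 1/4·1413/1024 + 1/4·37/64 + 1/4·5/16 + 1/4·1/4 = 6677/4096
m(7) = F(7) + f(1)·m(6) + f(3)·m(4) + f(4)·m(3) + f(5)·m(2) = 1 + 1/4·6677/4096 + 1/4·245/256 + 1/4·37/64 + 1/4·5/16 = 30629/16384
E[N_7] = m(7) = 30629/16384

30629/16384


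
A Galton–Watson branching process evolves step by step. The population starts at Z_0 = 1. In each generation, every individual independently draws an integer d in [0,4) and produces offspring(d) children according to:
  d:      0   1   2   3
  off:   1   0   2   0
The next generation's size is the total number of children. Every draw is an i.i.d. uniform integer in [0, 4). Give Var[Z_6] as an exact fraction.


Outcome values over d=0..3: [1, 0, 2, 0]
Σy = 3, Σy² = 5, M = 4
μ = 3/4 = 3/4,  σ² = 5/4 − (3/4)² = 11/16
V_0 = 0, E_0 = 1
V_1 = 11/16·E_0 + (3/4)²·V_0 = 11/16;  E_1 = 3/4
V_2 = 11/16·E_1 + (3/4)²·V_1 = 231/256;  E_2 = 9/16
V_3 = 11/16·E_2 + (3/4)²·V_2 = 3663/4096;  E_3 = 27/64
V_4 = 11/16·E_3 + (3/4)²·V_3 = 51975/65536;  E_4 = 81/256
V_5 = 11/16·E_4 + (3/4)²·V_4 = 695871/1048576;  E_5 = 243/1024
V_6 = 11/16·E_5 + (3/4)²·V_5 = 8999991/16777216;  E_6 = 729/4096

8999991/16777216


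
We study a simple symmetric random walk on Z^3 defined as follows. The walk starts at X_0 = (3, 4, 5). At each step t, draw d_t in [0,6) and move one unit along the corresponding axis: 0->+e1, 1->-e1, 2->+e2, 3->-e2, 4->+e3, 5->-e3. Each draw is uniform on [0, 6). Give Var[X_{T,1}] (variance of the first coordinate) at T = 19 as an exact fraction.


Outcome values over d=0..5: [1, -1, 0, 0, 0, 0]
Σy = 0, Σy² = 2, M = 6
μ = 0/6 = 0,  σ² = 2/6 − (0)² = 1/3
Independent increments: Var[X_19] = 19·σ² = 19·(1/3) = 19/3

19/3


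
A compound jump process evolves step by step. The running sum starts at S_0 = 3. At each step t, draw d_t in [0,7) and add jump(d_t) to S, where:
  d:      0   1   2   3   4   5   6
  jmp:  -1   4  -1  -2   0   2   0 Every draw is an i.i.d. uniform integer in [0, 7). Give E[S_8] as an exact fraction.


Outcome values over d=0..6: [-1, 4, -1, -2, 0, 2, 0]
Σy = 2, Σy² = 26, M = 7
μ = 2/7 = 2/7,  σ² = 26/7 − (2/7)² = 178/49
E[S_8] = 3 + 8·(2/7) = 37/7

37/7


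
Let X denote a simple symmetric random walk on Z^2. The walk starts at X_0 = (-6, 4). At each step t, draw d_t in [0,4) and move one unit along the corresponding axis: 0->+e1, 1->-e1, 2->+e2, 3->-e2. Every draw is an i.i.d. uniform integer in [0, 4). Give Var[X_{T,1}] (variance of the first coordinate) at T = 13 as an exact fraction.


13/2

Outcome values over d=0..3: [1, -1, 0, 0]
Σy = 0, Σy² = 2, M = 4
μ = 0/4 = 0,  σ² = 2/4 − (0)² = 1/2
Independent increments: Var[X_13] = 13·σ² = 13·(1/2) = 13/2


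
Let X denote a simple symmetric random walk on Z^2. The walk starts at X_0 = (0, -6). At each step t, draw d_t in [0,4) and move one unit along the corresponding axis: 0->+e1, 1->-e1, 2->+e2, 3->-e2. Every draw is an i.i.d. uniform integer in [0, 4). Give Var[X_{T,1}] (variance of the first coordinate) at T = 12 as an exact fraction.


6

Outcome values over d=0..3: [1, -1, 0, 0]
Σy = 0, Σy² = 2, M = 4
μ = 0/4 = 0,  σ² = 2/4 − (0)² = 1/2
Independent increments: Var[X_12] = 12·σ² = 12·(1/2) = 6


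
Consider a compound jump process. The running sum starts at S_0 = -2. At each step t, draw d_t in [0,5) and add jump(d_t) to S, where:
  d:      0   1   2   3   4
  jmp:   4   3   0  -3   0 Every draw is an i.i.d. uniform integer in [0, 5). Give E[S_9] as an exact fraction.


26/5

Outcome values over d=0..4: [4, 3, 0, -3, 0]
Σy = 4, Σy² = 34, M = 5
μ = 4/5 = 4/5,  σ² = 34/5 − (4/5)² = 154/25
E[S_9] = -2 + 9·(4/5) = 26/5


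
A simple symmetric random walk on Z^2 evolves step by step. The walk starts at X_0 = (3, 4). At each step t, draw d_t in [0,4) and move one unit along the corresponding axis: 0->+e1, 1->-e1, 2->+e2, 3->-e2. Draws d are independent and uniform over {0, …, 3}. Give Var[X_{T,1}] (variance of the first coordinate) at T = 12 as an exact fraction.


6

Outcome values over d=0..3: [1, -1, 0, 0]
Σy = 0, Σy² = 2, M = 4
μ = 0/4 = 0,  σ² = 2/4 − (0)² = 1/2
Independent increments: Var[X_12] = 12·σ² = 12·(1/2) = 6


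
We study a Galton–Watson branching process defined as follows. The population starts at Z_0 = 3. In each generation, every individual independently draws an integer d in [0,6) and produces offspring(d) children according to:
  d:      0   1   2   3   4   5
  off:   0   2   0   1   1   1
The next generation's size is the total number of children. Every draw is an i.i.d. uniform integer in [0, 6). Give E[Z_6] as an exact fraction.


15625/15552

Outcome values over d=0..5: [0, 2, 0, 1, 1, 1]
Σy = 5, Σy² = 7, M = 6
μ = 5/6 = 5/6,  σ² = 7/6 − (5/6)² = 17/36
E[Z_0] = 3
E[Z_1] = 5/6·E[Z_0] = 5/2
E[Z_2] = 5/6·E[Z_1] = 25/12
E[Z_3] = 5/6·E[Z_2] = 125/72
E[Z_4] = 5/6·E[Z_3] = 625/432
E[Z_5] = 5/6·E[Z_4] = 3125/2592
E[Z_6] = 5/6·E[Z_5] = 15625/15552


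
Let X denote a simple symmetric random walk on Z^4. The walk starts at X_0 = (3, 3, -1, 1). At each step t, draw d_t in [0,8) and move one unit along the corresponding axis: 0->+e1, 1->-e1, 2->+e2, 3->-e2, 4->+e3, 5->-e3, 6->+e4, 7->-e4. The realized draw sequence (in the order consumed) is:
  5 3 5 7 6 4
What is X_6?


(3, 2, -2, 1)

t=0: X=(3, 3, -1, 1), d=5 → -e3, X_1=(3, 3, -2, 1)
t=1: X=(3, 3, -2, 1), d=3 → -e2, X_2=(3, 2, -2, 1)
t=2: X=(3, 2, -2, 1), d=5 → -e3, X_3=(3, 2, -3, 1)
t=3: X=(3, 2, -3, 1), d=7 → -e4, X_4=(3, 2, -3, 0)
t=4: X=(3, 2, -3, 0), d=6 → +e4, X_5=(3, 2, -3, 1)
t=5: X=(3, 2, -3, 1), d=4 → +e3, X_6=(3, 2, -2, 1)


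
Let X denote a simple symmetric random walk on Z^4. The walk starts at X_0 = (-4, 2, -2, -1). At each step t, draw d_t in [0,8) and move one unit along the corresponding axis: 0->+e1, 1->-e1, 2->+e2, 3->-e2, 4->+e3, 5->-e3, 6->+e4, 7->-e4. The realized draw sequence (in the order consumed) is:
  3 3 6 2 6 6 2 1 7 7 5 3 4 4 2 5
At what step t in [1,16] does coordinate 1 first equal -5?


8

t=0: X=(-4, 2, -2, -1), d=3 → -e2, X_1=(-4, 1, -2, -1)
t=1: X=(-4, 1, -2, -1), d=3 → -e2, X_2=(-4, 0, -2, -1)
t=2: X=(-4, 0, -2, -1), d=6 → +e4, X_3=(-4, 0, -2, 0)
t=3: X=(-4, 0, -2, 0), d=2 → +e2, X_4=(-4, 1, -2, 0)
t=4: X=(-4, 1, -2, 0), d=6 → +e4, X_5=(-4, 1, -2, 1)
t=5: X=(-4, 1, -2, 1), d=6 → +e4, X_6=(-4, 1, -2, 2)
t=6: X=(-4, 1, -2, 2), d=2 → +e2, X_7=(-4, 2, -2, 2)
t=7: X=(-4, 2, -2, 2), d=1 → -e1, X_8=(-5, 2, -2, 2)
t=8: X=(-5, 2, -2, 2), d=7 → -e4, X_9=(-5, 2, -2, 1)
t=9: X=(-5, 2, -2, 1), d=7 → -e4, X_10=(-5, 2, -2, 0)
t=10: X=(-5, 2, -2, 0), d=5 → -e3, X_11=(-5, 2, -3, 0)
t=11: X=(-5, 2, -3, 0), d=3 → -e2, X_12=(-5, 1, -3, 0)
t=12: X=(-5, 1, -3, 0), d=4 → +e3, X_13=(-5, 1, -2, 0)
t=13: X=(-5, 1, -2, 0), d=4 → +e3, X_14=(-5, 1, -1, 0)
t=14: X=(-5, 1, -1, 0), d=2 → +e2, X_15=(-5, 2, -1, 0)
t=15: X=(-5, 2, -1, 0), d=5 → -e3, X_16=(-5, 2, -2, 0)


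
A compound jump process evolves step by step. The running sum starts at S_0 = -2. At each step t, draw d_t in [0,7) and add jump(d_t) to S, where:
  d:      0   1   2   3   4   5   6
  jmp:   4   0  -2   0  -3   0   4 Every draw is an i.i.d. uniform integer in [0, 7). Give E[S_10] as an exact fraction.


16/7

Outcome values over d=0..6: [4, 0, -2, 0, -3, 0, 4]
Σy = 3, Σy² = 45, M = 7
μ = 3/7 = 3/7,  σ² = 45/7 − (3/7)² = 306/49
E[S_10] = -2 + 10·(3/7) = 16/7


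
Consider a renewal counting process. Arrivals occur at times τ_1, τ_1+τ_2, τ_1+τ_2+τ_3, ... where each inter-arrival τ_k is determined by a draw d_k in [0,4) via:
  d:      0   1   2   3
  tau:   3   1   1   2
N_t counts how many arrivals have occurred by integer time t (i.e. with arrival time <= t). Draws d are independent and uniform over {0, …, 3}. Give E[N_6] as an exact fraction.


Inter-arrival values over d=0..3: [3, 1, 1, 2]
Each d has probability 1/4, so the pmf of τ is: f(1) = 1/2, f(2) = 1/4, f(3) = 1/4
Renewal equation for m(n) = E[N_n]: condition on τ_1 = k (if k <= n, one arrival plus a fresh copy on the remaining n−k steps): m(n) = F(n) + Σ_{k<=n} f(k)·m(n−k), where F(n) = P(τ <= n) and m(0) = 0
m(1) = F(1) = 1/2
m(2) = F(2) + f(1)·m(1) = 3/4 + 1/2·1/2 = 1
m(3) = F(3) + f(1)·m(2) + f(2)·m(1) = 1 + 1/2·1 + 1/4·1/2 = 13/8
m(4) = F(4) + f(1)·m(3) + f(2)·m(2) + f(3)·m(1) = 1 + 1/2·13/8 + 1/4·1 + 1/4·1/2 = 35/16
m(5) = F(5) + f(1)·m(4) + f(2)·m(3) + f(3)·m(2) = 1 + 1/2·35/16 + 1/4·13/8 + 1/4·1 = 11/4
m(6) = F(6) + f(1)·m(5) + f(2)·m(4) + f(3)·m(3) = 1 + 1/2·11/4 + 1/4·35/16 + 1/4·13/8 = 213/64
E[N_6] = m(6) = 213/64

213/64


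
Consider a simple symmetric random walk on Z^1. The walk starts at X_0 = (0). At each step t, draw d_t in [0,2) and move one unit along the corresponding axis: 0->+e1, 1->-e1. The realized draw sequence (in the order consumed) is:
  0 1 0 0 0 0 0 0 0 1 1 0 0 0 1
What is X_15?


(7)

t=0: X=(0), d=0 → +e1, X_1=(1)
t=1: X=(1), d=1 → -e1, X_2=(0)
t=2: X=(0), d=0 → +e1, X_3=(1)
t=3: X=(1), d=0 → +e1, X_4=(2)
t=4: X=(2), d=0 → +e1, X_5=(3)
t=5: X=(3), d=0 → +e1, X_6=(4)
t=6: X=(4), d=0 → +e1, X_7=(5)
t=7: X=(5), d=0 → +e1, X_8=(6)
t=8: X=(6), d=0 → +e1, X_9=(7)
t=9: X=(7), d=1 → -e1, X_10=(6)
t=10: X=(6), d=1 → -e1, X_11=(5)
t=11: X=(5), d=0 → +e1, X_12=(6)
t=12: X=(6), d=0 → +e1, X_13=(7)
t=13: X=(7), d=0 → +e1, X_14=(8)
t=14: X=(8), d=1 → -e1, X_15=(7)


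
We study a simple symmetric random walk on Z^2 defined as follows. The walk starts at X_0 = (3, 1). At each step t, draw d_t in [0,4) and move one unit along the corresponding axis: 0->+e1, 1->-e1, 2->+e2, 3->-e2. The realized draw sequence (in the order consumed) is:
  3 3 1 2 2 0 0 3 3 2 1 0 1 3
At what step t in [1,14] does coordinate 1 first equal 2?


3

t=0: X=(3, 1), d=3 → -e2, X_1=(3, 0)
t=1: X=(3, 0), d=3 → -e2, X_2=(3, -1)
t=2: X=(3, -1), d=1 → -e1, X_3=(2, -1)
t=3: X=(2, -1), d=2 → +e2, X_4=(2, 0)
t=4: X=(2, 0), d=2 → +e2, X_5=(2, 1)
t=5: X=(2, 1), d=0 → +e1, X_6=(3, 1)
t=6: X=(3, 1), d=0 → +e1, X_7=(4, 1)
t=7: X=(4, 1), d=3 → -e2, X_8=(4, 0)
t=8: X=(4, 0), d=3 → -e2, X_9=(4, -1)
t=9: X=(4, -1), d=2 → +e2, X_10=(4, 0)
t=10: X=(4, 0), d=1 → -e1, X_11=(3, 0)
t=11: X=(3, 0), d=0 → +e1, X_12=(4, 0)
t=12: X=(4, 0), d=1 → -e1, X_13=(3, 0)
t=13: X=(3, 0), d=3 → -e2, X_14=(3, -1)


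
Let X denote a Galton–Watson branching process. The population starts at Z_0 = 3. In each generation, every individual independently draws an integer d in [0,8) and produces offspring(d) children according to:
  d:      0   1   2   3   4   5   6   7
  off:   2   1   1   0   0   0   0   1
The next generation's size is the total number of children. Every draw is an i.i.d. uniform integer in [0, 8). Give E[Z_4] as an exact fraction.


1875/4096

Outcome values over d=0..7: [2, 1, 1, 0, 0, 0, 0, 1]
Σy = 5, Σy² = 7, M = 8
μ = 5/8 = 5/8,  σ² = 7/8 − (5/8)² = 31/64
E[Z_0] = 3
E[Z_1] = 5/8·E[Z_0] = 15/8
E[Z_2] = 5/8·E[Z_1] = 75/64
E[Z_3] = 5/8·E[Z_2] = 375/512
E[Z_4] = 5/8·E[Z_3] = 1875/4096


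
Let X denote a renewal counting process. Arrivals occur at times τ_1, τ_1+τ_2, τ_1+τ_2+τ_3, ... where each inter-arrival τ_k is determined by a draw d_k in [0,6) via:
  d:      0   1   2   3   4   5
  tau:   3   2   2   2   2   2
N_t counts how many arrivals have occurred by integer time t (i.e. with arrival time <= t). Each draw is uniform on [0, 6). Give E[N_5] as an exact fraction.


71/36

Inter-arrival values over d=0..5: [3, 2, 2, 2, 2, 2]
Each d has probability 1/6, so the pmf of τ is: f(2) = 5/6, f(3) = 1/6
Renewal equation for m(n) = E[N_n]: condition on τ_1 = k (if k <= n, one arrival plus a fresh copy on the remaining n−k steps): m(n) = F(n) + Σ_{k<=n} f(k)·m(n−k), where F(n) = P(τ <= n) and m(0) = 0
m(1) = F(1) = 0
m(2) = F(2) = 5/6
m(3) = F(3) = 1
m(4) = F(4) + f(2)·m(2) = 1 + 5/6·5/6 = 61/36
m(5) = F(5) + f(2)·m(3) + f(3)·m(2) = 1 + 5/6·1 + 1/6·5/6 = 71/36
E[N_5] = m(5) = 71/36
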